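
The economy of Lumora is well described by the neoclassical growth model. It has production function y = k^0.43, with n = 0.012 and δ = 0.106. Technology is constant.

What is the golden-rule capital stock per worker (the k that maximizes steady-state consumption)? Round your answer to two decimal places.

k_gold ≈ 9.67

The golden rule sets f'(k) = n + δ, i.e. α·k^(α−1) = n + δ.
So k^(1−α) = α / (n + δ) = 0.43 / 0.118 = 3.6441.
k_gold = 3.6441^(1/0.57) ≈ 9.6660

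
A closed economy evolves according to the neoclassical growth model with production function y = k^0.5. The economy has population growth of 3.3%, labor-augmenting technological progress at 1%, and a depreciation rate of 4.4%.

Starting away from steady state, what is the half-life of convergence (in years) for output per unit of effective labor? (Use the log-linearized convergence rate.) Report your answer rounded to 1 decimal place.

Near the steady state the convergence rate is λ = (1 − α)(n + g + δ).
λ = (1 − 0.5) × 0.087 = 0.5 × 0.087 = 0.0435
Half-life = ln 2 / λ = 0.6931 / 0.0435 ≈ 15.93 years

t_½ ≈ 15.9 years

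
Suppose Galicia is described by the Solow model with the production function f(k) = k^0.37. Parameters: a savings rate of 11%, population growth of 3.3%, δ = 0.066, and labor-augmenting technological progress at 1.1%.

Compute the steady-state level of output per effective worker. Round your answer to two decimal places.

y* ≈ 1.00

At the steady state, Δk = 0, so s·k^α = (n + g + δ)·k.
Rearranging, k^(1−α) = s / (n + g + δ).
k^0.63 = 0.11 / (0.033 + 0.011 + 0.066) = 0.11 / 0.110 = 1.0000
k* = 1.0000^(1/0.63) ≈ 1.0000
y* = (k*)^α = 1.0000^0.37 ≈ 1.0000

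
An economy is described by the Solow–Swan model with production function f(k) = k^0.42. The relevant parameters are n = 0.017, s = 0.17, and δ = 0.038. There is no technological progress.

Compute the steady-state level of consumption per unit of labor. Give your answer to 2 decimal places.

c* = 1.88

At the steady state, Δk = 0, so s·k^α = (n + δ)·k.
Dividing both sides by k: k^(1−α) = s / (n + δ).
k^0.58 = 0.17 / (0.017 + 0.038) = 0.17 / 0.055 = 3.0909
k* = 3.0909^(1/0.58) ≈ 6.9980
y* = (k*)^α = 6.9980^0.42 ≈ 2.2641
c* = (1 − s)·y* = (1 − 0.17) × 2.2641 ≈ 1.8792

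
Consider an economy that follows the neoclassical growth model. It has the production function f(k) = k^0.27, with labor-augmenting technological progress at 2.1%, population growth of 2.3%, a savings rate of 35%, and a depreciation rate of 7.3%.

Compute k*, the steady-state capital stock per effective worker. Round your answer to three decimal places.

k* = 4.486

At the steady state, Δk = 0, so s·k^α = (n + g + δ)·k.
Dividing both sides by k: k^(1−α) = s / (n + g + δ).
k^0.73 = 0.35 / (0.023 + 0.021 + 0.073) = 0.35 / 0.117 = 2.9915
k* = 2.9915^(1/0.73) ≈ 4.4864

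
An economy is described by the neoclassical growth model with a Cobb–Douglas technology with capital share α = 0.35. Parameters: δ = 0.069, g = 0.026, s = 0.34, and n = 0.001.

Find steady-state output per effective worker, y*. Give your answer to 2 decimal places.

y* = 1.98

Steady state requires s·f(k) = (n + g + δ)·k, i.e. s·k^α = (n + g + δ)·k.
Rearranging, k^(1−α) = s / (n + g + δ).
k^0.65 = 0.34 / (0.001 + 0.026 + 0.069) = 0.34 / 0.096 = 3.5417
k* = 3.5417^(1/0.65) ≈ 6.9975
y* = (k*)^α = 6.9975^0.35 ≈ 1.9757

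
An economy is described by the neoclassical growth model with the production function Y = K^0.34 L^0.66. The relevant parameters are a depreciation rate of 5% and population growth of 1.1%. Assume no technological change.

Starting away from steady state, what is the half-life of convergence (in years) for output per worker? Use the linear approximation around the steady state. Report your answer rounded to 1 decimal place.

Near the steady state the convergence rate is λ = (1 − α)(n + δ).
λ = (1 − 0.34) × 0.061 = 0.66 × 0.061 = 0.04026
Half-life = ln 2 / λ = 0.6931 / 0.04026 ≈ 17.22 years

half-life ≈ 17.2 years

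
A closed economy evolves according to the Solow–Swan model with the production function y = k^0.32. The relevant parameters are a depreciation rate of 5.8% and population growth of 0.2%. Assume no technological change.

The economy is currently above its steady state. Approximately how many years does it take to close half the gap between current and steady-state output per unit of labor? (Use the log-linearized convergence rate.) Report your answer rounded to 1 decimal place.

t_½ ≈ 17.0 years

Near the steady state the convergence rate is λ = (1 − α)(n + δ).
λ = (1 − 0.32) × 0.060 = 0.68 × 0.060 = 0.0408
Half-life = ln 2 / λ = 0.6931 / 0.0408 ≈ 16.99 years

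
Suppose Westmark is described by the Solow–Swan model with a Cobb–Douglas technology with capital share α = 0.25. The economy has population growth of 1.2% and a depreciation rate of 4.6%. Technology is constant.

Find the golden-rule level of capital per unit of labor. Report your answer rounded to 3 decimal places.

k_gold ≈ 7.015

The golden rule sets f'(k) = n + δ, i.e. α·k^(α−1) = n + δ.
So k^(1−α) = α / (n + δ) = 0.25 / 0.058 = 4.3103.
k_gold = 4.3103^(1/0.75) ≈ 7.0147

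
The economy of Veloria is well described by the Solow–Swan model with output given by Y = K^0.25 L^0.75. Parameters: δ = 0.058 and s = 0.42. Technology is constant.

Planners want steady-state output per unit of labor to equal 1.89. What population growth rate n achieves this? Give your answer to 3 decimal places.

n ≈ 0.004

At the steady state, Δk = 0, so s·k^α = (n + δ)·k.
Since y* = [s/(n + δ)]^(α/(1−α)), we have s/(n + δ) = (y*)^((1−α)/α) = 1.89^3 = 6.7513.
Therefore n + δ = s / 6.7513 = 0.42 / 6.7513 = 0.0622, so n = 0.0622 − 0.058 = 0.0042.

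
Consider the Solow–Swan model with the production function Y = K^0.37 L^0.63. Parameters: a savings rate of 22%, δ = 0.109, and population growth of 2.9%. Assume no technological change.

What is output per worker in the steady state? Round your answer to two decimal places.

y* ≈ 1.32

At the steady state, Δk = 0, so s·k^α = (n + δ)·k.
Dividing both sides by k: k^(1−α) = s / (n + δ).
k^0.63 = 0.22 / (0.029 + 0.109) = 0.22 / 0.138 = 1.5942
k* = 1.5942^(1/0.63) ≈ 2.0965
y* = (k*)^α = 2.0965^0.37 ≈ 1.3151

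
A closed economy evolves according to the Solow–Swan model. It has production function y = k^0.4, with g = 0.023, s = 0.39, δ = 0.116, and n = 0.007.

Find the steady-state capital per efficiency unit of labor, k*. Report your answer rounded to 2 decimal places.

Steady state requires s·f(k) = (n + g + δ)·k, i.e. s·k^α = (n + g + δ)·k.
Dividing both sides by k: k^(1−α) = s / (n + g + δ).
k^0.6 = 0.39 / (0.007 + 0.023 + 0.116) = 0.39 / 0.146 = 2.6712
k* = 2.6712^(1/0.6) ≈ 5.1425

k* ≈ 5.14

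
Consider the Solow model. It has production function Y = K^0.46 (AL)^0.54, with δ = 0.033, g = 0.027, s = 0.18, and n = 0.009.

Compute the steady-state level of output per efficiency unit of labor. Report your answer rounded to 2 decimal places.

Steady state requires s·f(k) = (n + g + δ)·k, i.e. s·k^α = (n + g + δ)·k.
Rearranging, k^(1−α) = s / (n + g + δ).
k^0.54 = 0.18 / (0.009 + 0.027 + 0.033) = 0.18 / 0.069 = 2.6087
k* = 2.6087^(1/0.54) ≈ 5.9041
y* = (k*)^α = 5.9041^0.46 ≈ 2.2632

y* = 2.26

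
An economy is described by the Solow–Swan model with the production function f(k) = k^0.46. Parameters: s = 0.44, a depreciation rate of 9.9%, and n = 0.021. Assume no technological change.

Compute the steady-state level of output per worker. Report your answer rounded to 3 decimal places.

At the steady state, Δk = 0, so s·k^α = (n + δ)·k.
Rearranging, k^(1−α) = s / (n + δ).
k^0.54 = 0.44 / (0.021 + 0.099) = 0.44 / 0.120 = 3.6667
k* = 3.6667^(1/0.54) ≈ 11.0906
y* = (k*)^α = 11.0906^0.46 ≈ 3.0247

y* = 3.025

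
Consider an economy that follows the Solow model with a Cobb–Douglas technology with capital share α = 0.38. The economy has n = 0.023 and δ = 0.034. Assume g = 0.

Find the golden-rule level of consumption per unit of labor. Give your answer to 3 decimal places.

c_gold ≈ 1.983

At the golden rule, f'(k) = n + δ, so α·k^(α−1) = n + δ and k_gold = (α/(n + δ))^(1/(1−α)).
k_gold = (0.38/0.057)^(1/0.62) = 6.6667^1.6129 ≈ 21.3248
c_gold = f(k_gold) − (n + δ)·k_gold = 3.1987 − 0.057×21.3248 ≈ 1.9832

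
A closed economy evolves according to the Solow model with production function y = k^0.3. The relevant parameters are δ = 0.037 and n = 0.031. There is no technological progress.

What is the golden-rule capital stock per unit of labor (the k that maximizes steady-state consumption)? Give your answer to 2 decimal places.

The golden rule sets f'(k) = n + δ, i.e. α·k^(α−1) = n + δ.
So k^(1−α) = α / (n + δ) = 0.3 / 0.068 = 4.4118.
k_gold = 4.4118^(1/0.7) ≈ 8.3345

k_gold ≈ 8.33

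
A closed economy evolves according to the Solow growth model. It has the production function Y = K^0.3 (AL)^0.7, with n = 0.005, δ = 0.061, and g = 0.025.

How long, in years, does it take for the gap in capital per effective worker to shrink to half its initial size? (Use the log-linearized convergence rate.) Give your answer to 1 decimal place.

Near the steady state the convergence rate is λ = (1 − α)(n + g + δ).
λ = (1 − 0.3) × 0.091 = 0.7 × 0.091 = 0.0637
Half-life = ln 2 / λ = 0.6931 / 0.0637 ≈ 10.88 years

about 10.9 years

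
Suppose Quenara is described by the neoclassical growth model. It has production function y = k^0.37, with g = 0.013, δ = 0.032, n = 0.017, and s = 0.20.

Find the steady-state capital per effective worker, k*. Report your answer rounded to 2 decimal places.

Steady state requires s·f(k) = (n + g + δ)·k, i.e. s·k^α = (n + g + δ)·k.
Dividing both sides by k: k^(1−α) = s / (n + g + δ).
k^0.63 = 0.20 / (0.017 + 0.013 + 0.032) = 0.20 / 0.062 = 3.2258
k* = 3.2258^(1/0.63) ≈ 6.4174

k* ≈ 6.42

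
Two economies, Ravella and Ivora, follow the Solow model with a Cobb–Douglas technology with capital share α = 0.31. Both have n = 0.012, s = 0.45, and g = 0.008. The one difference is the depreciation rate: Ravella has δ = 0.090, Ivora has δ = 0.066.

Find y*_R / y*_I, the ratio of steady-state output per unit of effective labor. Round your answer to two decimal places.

y*_R / y*_I ≈ 0.90

Steady-state y* = [s/(n + g + δ)]^(α/(1−α)), so the ratio is [ (s_R/(n + g + δ)_R) / (s_I/(n + g + δ)_I) ]^0.4493.
s_R/(n + g + δ)_R = 0.45/0.110 = 4.0909; s_I/(n + g + δ)_I = 0.45/0.086 = 5.2326.
Ratio = (4.0909/5.2326)^0.4493 = 0.7818^0.4493 ≈ 0.8953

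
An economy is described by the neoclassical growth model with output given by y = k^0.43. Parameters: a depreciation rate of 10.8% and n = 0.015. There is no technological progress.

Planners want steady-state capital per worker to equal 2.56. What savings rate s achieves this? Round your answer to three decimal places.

At the steady state, Δk = 0, so s·k^α = (n + δ)·k.
So s / (n + δ) = (k*)^(1−α) = 2.56^0.57 = 1.7088.
Therefore s = 1.7088 × (n + δ) = 1.7088 × 0.123 = 0.2102.

s ≈ 0.210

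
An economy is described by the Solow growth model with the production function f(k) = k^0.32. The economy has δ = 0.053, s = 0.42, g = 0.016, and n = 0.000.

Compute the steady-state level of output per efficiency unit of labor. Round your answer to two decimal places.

y* ≈ 2.34

Steady state requires s·f(k) = (n + g + δ)·k, i.e. s·k^α = (n + g + δ)·k.
Dividing both sides by k: k^(1−α) = s / (n + g + δ).
k^0.68 = 0.42 / (0.000 + 0.016 + 0.053) = 0.42 / 0.069 = 6.0870
k* = 6.0870^(1/0.68) ≈ 14.2408
y* = (k*)^α = 14.2408^0.32 ≈ 2.3395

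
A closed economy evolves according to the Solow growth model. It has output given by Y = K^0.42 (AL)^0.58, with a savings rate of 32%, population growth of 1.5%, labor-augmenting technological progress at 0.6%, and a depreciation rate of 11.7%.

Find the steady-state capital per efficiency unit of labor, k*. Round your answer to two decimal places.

k* = 4.26

At the steady state, Δk = 0, so s·k^α = (n + g + δ)·k.
Dividing both sides by k: k^(1−α) = s / (n + g + δ).
k^0.58 = 0.32 / (0.015 + 0.006 + 0.117) = 0.32 / 0.138 = 2.3188
k* = 2.3188^(1/0.58) ≈ 4.2635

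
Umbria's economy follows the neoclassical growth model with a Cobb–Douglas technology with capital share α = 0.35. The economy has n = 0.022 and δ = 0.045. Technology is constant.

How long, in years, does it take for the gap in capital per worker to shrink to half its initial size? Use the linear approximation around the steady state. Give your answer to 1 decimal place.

Near the steady state the convergence rate is λ = (1 − α)(n + δ).
λ = (1 − 0.35) × 0.067 = 0.65 × 0.067 = 0.04355
Half-life = ln 2 / λ = 0.6931 / 0.04355 ≈ 15.92 years

about 15.9 years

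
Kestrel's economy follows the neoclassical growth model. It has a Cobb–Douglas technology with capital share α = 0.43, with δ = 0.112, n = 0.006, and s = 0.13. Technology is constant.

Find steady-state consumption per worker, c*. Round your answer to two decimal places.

Steady state requires s·f(k) = (n + δ)·k, i.e. s·k^α = (n + δ)·k.
Rearranging, k^(1−α) = s / (n + δ).
k^0.57 = 0.13 / (0.006 + 0.112) = 0.13 / 0.118 = 1.1017
k* = 1.1017^(1/0.57) ≈ 1.1852
y* = (k*)^α = 1.1852^0.43 ≈ 1.0758
c* = (1 − s)·y* = (1 − 0.13) × 1.0758 ≈ 0.9359

c* ≈ 0.94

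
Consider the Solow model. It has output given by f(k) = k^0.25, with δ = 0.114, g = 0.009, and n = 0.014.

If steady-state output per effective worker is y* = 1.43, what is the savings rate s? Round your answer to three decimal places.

s ≈ 0.401

At the steady state, Δk = 0, so s·k^α = (n + g + δ)·k.
Since y* = [s/(n + g + δ)]^(α/(1−α)), we have s/(n + g + δ) = (y*)^((1−α)/α) = 1.43^3 = 2.9242.
Therefore s = 2.9242 × (n + g + δ) = 2.9242 × 0.137 = 0.4006.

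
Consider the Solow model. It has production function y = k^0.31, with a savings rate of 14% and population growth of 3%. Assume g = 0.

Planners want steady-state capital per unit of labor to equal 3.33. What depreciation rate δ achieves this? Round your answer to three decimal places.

δ ≈ 0.031

At the steady state, Δk = 0, so s·k^α = (n + δ)·k.
So s / (n + δ) = (k*)^(1−α) = 3.33^0.69 = 2.2934.
Therefore n + δ = s / 2.2934 = 0.14 / 2.2934 = 0.0610, so δ = 0.0610 − 0.030 = 0.0310.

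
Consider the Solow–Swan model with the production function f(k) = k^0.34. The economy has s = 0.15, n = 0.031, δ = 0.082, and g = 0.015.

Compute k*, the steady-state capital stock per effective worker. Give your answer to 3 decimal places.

At the steady state, Δk = 0, so s·k^α = (n + g + δ)·k.
Rearranging, k^(1−α) = s / (n + g + δ).
k^0.66 = 0.15 / (0.031 + 0.015 + 0.082) = 0.15 / 0.128 = 1.1719
k* = 1.1719^(1/0.66) ≈ 1.2717

k* ≈ 1.272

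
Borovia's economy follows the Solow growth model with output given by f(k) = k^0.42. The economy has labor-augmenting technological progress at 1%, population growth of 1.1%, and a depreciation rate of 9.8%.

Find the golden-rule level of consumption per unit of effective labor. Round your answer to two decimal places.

c_gold ≈ 1.45

At the golden rule, f'(k) = n + g + δ, so α·k^(α−1) = n + g + δ and k_gold = (α/(n + g + δ))^(1/(1−α)).
k_gold = (0.42/0.119)^(1/0.58) = 3.5294^1.7241 ≈ 8.7961
c_gold = f(k_gold) − (n + g + δ)·k_gold = 2.4923 − 0.119×8.7961 ≈ 1.4456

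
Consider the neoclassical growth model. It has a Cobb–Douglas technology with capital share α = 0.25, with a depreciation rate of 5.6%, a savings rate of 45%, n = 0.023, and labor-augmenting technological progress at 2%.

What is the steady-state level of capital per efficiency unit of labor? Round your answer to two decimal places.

k* ≈ 7.53

At the steady state, Δk = 0, so s·k^α = (n + g + δ)·k.
Rearranging, k^(1−α) = s / (n + g + δ).
k^0.75 = 0.45 / (0.023 + 0.020 + 0.056) = 0.45 / 0.099 = 4.5455
k* = 4.5455^(1/0.75) ≈ 7.5297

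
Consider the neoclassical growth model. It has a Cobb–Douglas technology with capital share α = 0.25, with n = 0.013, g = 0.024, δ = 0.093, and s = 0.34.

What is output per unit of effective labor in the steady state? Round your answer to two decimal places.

y* ≈ 1.38

In steady state, investment equals break-even investment: s·k^α = (n + g + δ)·k.
Rearranging, k^(1−α) = s / (n + g + δ).
k^0.75 = 0.34 / (0.013 + 0.024 + 0.093) = 0.34 / 0.130 = 2.6154
k* = 2.6154^(1/0.75) ≈ 3.6034
y* = (k*)^α = 3.6034^0.25 ≈ 1.3778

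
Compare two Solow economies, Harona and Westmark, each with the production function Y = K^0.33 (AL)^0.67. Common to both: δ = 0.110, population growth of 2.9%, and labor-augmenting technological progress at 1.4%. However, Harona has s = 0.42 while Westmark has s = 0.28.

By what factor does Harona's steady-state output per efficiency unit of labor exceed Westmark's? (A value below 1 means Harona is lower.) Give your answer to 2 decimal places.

ratio ≈ 1.22

Steady-state y* = [s/(n + g + δ)]^(α/(1−α)), so the ratio is [ (s_H/(n + g + δ)_H) / (s_W/(n + g + δ)_W) ]^0.4925.
s_H/(n + g + δ)_H = 0.42/0.153 = 2.7451; s_W/(n + g + δ)_W = 0.28/0.153 = 1.8301.
Ratio = (2.7451/1.8301)^0.4925 = 1.5000^0.4925 ≈ 1.2210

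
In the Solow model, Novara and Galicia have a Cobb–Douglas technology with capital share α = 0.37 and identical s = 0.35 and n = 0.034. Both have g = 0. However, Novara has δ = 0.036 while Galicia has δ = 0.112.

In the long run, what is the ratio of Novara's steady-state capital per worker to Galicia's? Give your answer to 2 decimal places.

ratio ≈ 3.21

Steady-state k* = [s/(n + δ)]^(1/(1−α)), so the ratio is [ (s_N/(n + δ)_N) / (s_G/(n + δ)_G) ]^1.5873.
s_N/(n + δ)_N = 0.35/0.070 = 5.0000; s_G/(n + δ)_G = 0.35/0.146 = 2.3973.
Ratio = (5.0000/2.3973)^1.5873 = 2.0857^1.5873 ≈ 3.2118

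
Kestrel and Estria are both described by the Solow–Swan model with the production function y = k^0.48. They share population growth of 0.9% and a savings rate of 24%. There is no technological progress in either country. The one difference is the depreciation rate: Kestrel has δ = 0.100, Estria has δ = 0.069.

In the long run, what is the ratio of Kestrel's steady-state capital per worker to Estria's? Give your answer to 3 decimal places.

ratio ≈ 0.525

Steady-state k* = [s/(n + δ)]^(1/(1−α)), so the ratio is [ (s_K/(n + δ)_K) / (s_E/(n + δ)_E) ]^1.9231.
s_K/(n + δ)_K = 0.24/0.109 = 2.2018; s_E/(n + δ)_E = 0.24/0.078 = 3.0769.
Ratio = (2.2018/3.0769)^1.9231 = 0.7156^1.9231 ≈ 0.5254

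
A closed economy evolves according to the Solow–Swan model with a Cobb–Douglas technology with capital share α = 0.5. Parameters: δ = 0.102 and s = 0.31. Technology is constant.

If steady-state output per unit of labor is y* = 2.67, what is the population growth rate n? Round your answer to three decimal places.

n ≈ 0.014

In steady state, investment equals break-even investment: s·k^α = (n + δ)·k.
Since y* = [s/(n + δ)]^(α/(1−α)), we have s/(n + δ) = (y*)^((1−α)/α) = 2.67^1 = 2.6700.
Therefore n + δ = s / 2.6700 = 0.31 / 2.6700 = 0.1161, so n = 0.1161 − 0.102 = 0.0141.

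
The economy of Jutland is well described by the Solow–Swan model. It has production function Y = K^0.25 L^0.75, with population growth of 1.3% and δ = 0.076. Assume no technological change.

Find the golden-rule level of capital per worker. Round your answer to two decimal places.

The golden rule sets f'(k) = n + δ, i.e. α·k^(α−1) = n + δ.
So k^(1−α) = α / (n + δ) = 0.25 / 0.089 = 2.8090.
k_gold = 2.8090^(1/0.75) ≈ 3.9634

k_gold ≈ 3.96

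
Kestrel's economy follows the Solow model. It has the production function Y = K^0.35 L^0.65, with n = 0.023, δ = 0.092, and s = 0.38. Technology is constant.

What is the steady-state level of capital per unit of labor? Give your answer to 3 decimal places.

In steady state, investment equals break-even investment: s·k^α = (n + δ)·k.
Rearranging, k^(1−α) = s / (n + δ).
k^0.65 = 0.38 / (0.023 + 0.092) = 0.38 / 0.115 = 3.3043
k* = 3.3043^(1/0.65) ≈ 6.2890

k* = 6.289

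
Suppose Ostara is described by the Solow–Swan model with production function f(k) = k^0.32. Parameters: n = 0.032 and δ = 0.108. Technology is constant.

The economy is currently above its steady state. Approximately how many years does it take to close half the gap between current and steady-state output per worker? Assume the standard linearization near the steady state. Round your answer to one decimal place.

about 7.3 years

Near the steady state the convergence rate is λ = (1 − α)(n + δ).
λ = (1 − 0.32) × 0.140 = 0.68 × 0.140 = 0.0952
Half-life = ln 2 / λ = 0.6931 / 0.0952 ≈ 7.28 years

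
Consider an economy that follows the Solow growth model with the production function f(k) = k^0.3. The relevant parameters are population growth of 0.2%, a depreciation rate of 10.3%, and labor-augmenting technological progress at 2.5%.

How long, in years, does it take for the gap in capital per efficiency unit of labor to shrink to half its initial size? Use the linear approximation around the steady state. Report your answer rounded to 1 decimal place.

Near the steady state the convergence rate is λ = (1 − α)(n + g + δ).
λ = (1 − 0.3) × 0.130 = 0.7 × 0.130 = 0.0910
Half-life = ln 2 / λ = 0.6931 / 0.0910 ≈ 7.62 years

about 7.6 years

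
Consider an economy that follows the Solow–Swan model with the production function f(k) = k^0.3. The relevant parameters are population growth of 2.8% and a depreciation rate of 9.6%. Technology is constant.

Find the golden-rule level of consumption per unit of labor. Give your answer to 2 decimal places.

c_gold ≈ 1.02

At the golden rule, f'(k) = n + δ, so α·k^(α−1) = n + δ and k_gold = (α/(n + δ))^(1/(1−α)).
k_gold = (0.3/0.124)^(1/0.7) = 2.4194^1.4286 ≈ 3.5332
c_gold = f(k_gold) − (n + δ)·k_gold = 1.4603 − 0.124×3.5332 ≈ 1.0222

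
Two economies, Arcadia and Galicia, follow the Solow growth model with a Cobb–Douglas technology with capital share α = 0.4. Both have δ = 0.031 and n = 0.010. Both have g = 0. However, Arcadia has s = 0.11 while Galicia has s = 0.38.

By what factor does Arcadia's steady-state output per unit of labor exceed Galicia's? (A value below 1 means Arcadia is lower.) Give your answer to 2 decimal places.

ratio ≈ 0.44

Steady-state y* = [s/(n + δ)]^(α/(1−α)), so the ratio is [ (s_A/(n + δ)_A) / (s_G/(n + δ)_G) ]^0.6667.
s_A/(n + δ)_A = 0.11/0.041 = 2.6829; s_G/(n + δ)_G = 0.38/0.041 = 9.2683.
Ratio = (2.6829/9.2683)^0.6667 = 0.2895^0.6667 ≈ 0.4376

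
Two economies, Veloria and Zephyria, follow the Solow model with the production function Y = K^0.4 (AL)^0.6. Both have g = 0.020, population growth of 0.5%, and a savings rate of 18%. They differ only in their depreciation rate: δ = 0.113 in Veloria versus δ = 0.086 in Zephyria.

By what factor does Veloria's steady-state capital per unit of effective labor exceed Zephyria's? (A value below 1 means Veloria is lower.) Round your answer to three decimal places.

Steady-state k* = [s/(n + g + δ)]^(1/(1−α)), so the ratio is [ (s_V/(n + g + δ)_V) / (s_Z/(n + g + δ)_Z) ]^1.6667.
s_V/(n + g + δ)_V = 0.18/0.138 = 1.3043; s_Z/(n + g + δ)_Z = 0.18/0.111 = 1.6216.
Ratio = (1.3043/1.6216)^1.6667 = 0.8043^1.6667 ≈ 0.6956

k*_V / k*_Z ≈ 0.696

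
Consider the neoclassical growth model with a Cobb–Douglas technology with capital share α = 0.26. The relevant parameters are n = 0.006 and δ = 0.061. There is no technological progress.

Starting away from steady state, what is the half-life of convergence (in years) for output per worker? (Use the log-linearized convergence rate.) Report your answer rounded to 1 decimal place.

about 14.0 years

Near the steady state the convergence rate is λ = (1 − α)(n + δ).
λ = (1 − 0.26) × 0.067 = 0.74 × 0.067 = 0.04958
Half-life = ln 2 / λ = 0.6931 / 0.04958 ≈ 13.98 years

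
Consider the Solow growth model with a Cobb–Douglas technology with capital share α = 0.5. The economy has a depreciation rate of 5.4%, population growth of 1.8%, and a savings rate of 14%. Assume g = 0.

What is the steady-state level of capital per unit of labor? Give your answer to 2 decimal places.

k* = 3.78

In steady state, investment equals break-even investment: s·k^α = (n + δ)·k.
Rearranging, k^(1−α) = s / (n + δ).
k^0.5 = 0.14 / (0.018 + 0.054) = 0.14 / 0.072 = 1.9444
k* = 1.9444^(1/0.5) ≈ 3.7807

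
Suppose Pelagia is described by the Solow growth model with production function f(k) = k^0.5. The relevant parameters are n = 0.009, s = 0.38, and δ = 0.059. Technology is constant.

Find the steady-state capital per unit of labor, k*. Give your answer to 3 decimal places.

Steady state requires s·f(k) = (n + δ)·k, i.e. s·k^α = (n + δ)·k.
Rearranging, k^(1−α) = s / (n + δ).
k^0.5 = 0.38 / (0.009 + 0.059) = 0.38 / 0.068 = 5.5882
k* = 5.5882^(1/0.5) ≈ 31.2280

k* ≈ 31.228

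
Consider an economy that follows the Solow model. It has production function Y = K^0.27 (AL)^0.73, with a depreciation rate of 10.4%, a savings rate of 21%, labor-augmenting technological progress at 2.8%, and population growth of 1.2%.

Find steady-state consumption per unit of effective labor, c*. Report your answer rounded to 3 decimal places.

At the steady state, Δk = 0, so s·k^α = (n + g + δ)·k.
Rearranging, k^(1−α) = s / (n + g + δ).
k^0.73 = 0.21 / (0.012 + 0.028 + 0.104) = 0.21 / 0.144 = 1.4583
k* = 1.4583^(1/0.73) ≈ 1.6767
y* = (k*)^α = 1.6767^0.27 ≈ 1.1497
c* = (1 − s)·y* = (1 − 0.21) × 1.1497 ≈ 0.9083

c* ≈ 0.908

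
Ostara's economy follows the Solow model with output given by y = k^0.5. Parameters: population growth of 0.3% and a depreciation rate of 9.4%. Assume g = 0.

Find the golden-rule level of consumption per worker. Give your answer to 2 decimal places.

At the golden rule, f'(k) = n + δ, so α·k^(α−1) = n + δ and k_gold = (α/(n + δ))^(1/(1−α)).
k_gold = (0.5/0.097)^(1/0.5) = 5.1546^2 ≈ 26.5699
c_gold = f(k_gold) − (n + δ)·k_gold = 5.1546 − 0.097×26.5699 ≈ 2.5773

c_gold ≈ 2.58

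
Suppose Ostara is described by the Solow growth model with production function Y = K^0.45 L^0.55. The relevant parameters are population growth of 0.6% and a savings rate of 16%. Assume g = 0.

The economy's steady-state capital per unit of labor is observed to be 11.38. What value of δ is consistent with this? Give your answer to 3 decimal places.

At the steady state, Δk = 0, so s·k^α = (n + δ)·k.
So s / (n + δ) = (k*)^(1−α) = 11.38^0.55 = 3.8096.
Therefore n + δ = s / 3.8096 = 0.16 / 3.8096 = 0.0420, so δ = 0.0420 − 0.006 = 0.0360.

δ ≈ 0.036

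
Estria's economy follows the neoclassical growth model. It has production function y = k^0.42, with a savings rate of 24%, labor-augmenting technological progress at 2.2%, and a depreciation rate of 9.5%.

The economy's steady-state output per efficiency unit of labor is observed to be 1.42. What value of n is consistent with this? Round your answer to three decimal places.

n ≈ 0.031

Steady state requires s·f(k) = (n + g + δ)·k, i.e. s·k^α = (n + g + δ)·k.
Since y* = [s/(n + g + δ)]^(α/(1−α)), we have s/(n + g + δ) = (y*)^((1−α)/α) = 1.42^1.381 = 1.6230.
Therefore n + g + δ = s / 1.6230 = 0.24 / 1.6230 = 0.1479, so n = 0.1479 − 0.117 = 0.0309.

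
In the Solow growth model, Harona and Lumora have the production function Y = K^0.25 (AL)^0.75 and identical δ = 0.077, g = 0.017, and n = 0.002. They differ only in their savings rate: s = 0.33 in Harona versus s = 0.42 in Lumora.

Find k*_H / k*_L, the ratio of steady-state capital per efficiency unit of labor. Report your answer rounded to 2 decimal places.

ratio ≈ 0.73

Steady-state k* = [s/(n + g + δ)]^(1/(1−α)), so the ratio is [ (s_H/(n + g + δ)_H) / (s_L/(n + g + δ)_L) ]^1.3333.
s_H/(n + g + δ)_H = 0.33/0.096 = 3.4375; s_L/(n + g + δ)_L = 0.42/0.096 = 4.3750.
Ratio = (3.4375/4.3750)^1.3333 = 0.7857^1.3333 ≈ 0.7250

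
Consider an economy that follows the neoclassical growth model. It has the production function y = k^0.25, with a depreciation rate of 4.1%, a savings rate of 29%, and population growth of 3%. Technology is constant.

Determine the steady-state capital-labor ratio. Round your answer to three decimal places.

In steady state, investment equals break-even investment: s·k^α = (n + δ)·k.
Dividing both sides by k: k^(1−α) = s / (n + δ).
k^0.75 = 0.29 / (0.030 + 0.041) = 0.29 / 0.071 = 4.0845
k* = 4.0845^(1/0.75) ≈ 6.5291

k* ≈ 6.529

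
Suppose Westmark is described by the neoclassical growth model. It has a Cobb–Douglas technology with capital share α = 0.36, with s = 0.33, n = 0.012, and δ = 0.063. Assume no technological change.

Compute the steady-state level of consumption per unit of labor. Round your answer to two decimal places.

c* = 1.54

Steady state requires s·f(k) = (n + δ)·k, i.e. s·k^α = (n + δ)·k.
Rearranging, k^(1−α) = s / (n + δ).
k^0.64 = 0.33 / (0.012 + 0.063) = 0.33 / 0.075 = 4.4000
k* = 4.4000^(1/0.64) ≈ 10.1250
y* = (k*)^α = 10.1250^0.36 ≈ 2.3011
c* = (1 − s)·y* = (1 − 0.33) × 2.3011 ≈ 1.5417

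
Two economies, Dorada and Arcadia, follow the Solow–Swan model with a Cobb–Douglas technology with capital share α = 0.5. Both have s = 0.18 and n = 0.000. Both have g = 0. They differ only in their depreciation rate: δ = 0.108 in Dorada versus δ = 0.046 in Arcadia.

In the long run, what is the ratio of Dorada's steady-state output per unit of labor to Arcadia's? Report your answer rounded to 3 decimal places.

Steady-state y* = [s/(n + δ)]^(α/(1−α)), so the ratio is [ (s_D/(n + δ)_D) / (s_A/(n + δ)_A) ]^1.
s_D/(n + δ)_D = 0.18/0.108 = 1.6667; s_A/(n + δ)_A = 0.18/0.046 = 3.9130.
Ratio = (1.6667/3.9130)^1 = 0.4259^1 ≈ 0.4259

ratio ≈ 0.426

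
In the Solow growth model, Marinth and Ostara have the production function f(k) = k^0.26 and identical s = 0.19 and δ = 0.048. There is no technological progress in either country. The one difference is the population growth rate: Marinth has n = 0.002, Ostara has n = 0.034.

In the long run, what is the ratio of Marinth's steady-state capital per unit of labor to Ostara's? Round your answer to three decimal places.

Steady-state k* = [s/(n + δ)]^(1/(1−α)), so the ratio is [ (s_M/(n + δ)_M) / (s_O/(n + δ)_O) ]^1.3514.
s_M/(n + δ)_M = 0.19/0.050 = 3.8000; s_O/(n + δ)_O = 0.19/0.082 = 2.3171.
Ratio = (3.8000/2.3171)^1.3514 = 1.6400^1.3514 ≈ 1.9514

k*_M / k*_O ≈ 1.951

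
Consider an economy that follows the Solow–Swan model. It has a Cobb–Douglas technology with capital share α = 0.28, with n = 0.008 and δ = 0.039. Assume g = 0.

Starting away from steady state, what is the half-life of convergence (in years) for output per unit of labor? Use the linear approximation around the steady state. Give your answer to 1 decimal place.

about 20.5 years

Near the steady state the convergence rate is λ = (1 − α)(n + δ).
λ = (1 − 0.28) × 0.047 = 0.72 × 0.047 = 0.03384
Half-life = ln 2 / λ = 0.6931 / 0.03384 ≈ 20.48 years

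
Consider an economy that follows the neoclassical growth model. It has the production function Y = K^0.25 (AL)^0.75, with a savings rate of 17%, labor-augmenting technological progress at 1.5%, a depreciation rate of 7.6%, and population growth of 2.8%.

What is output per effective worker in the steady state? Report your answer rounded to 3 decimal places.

y* ≈ 1.126

In steady state, investment equals break-even investment: s·k^α = (n + g + δ)·k.
Rearranging, k^(1−α) = s / (n + g + δ).
k^0.75 = 0.17 / (0.028 + 0.015 + 0.076) = 0.17 / 0.119 = 1.4286
k* = 1.4286^(1/0.75) ≈ 1.6090
y* = (k*)^α = 1.6090^0.25 ≈ 1.1263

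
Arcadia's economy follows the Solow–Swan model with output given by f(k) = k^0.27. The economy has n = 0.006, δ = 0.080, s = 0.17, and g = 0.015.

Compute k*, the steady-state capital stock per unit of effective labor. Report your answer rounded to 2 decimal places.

k* = 2.04

In steady state, investment equals break-even investment: s·k^α = (n + g + δ)·k.
Rearranging, k^(1−α) = s / (n + g + δ).
k^0.73 = 0.17 / (0.006 + 0.015 + 0.080) = 0.17 / 0.101 = 1.6832
k* = 1.6832^(1/0.73) ≈ 2.0407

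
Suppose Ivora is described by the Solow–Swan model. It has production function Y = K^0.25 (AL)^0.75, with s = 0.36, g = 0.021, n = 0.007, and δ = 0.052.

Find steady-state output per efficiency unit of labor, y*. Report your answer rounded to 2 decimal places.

In steady state, investment equals break-even investment: s·k^α = (n + g + δ)·k.
Dividing both sides by k: k^(1−α) = s / (n + g + δ).
k^0.75 = 0.36 / (0.007 + 0.021 + 0.052) = 0.36 / 0.080 = 4.5000
k* = 4.5000^(1/0.75) ≈ 7.4293
y* = (k*)^α = 7.4293^0.25 ≈ 1.6510

y* ≈ 1.65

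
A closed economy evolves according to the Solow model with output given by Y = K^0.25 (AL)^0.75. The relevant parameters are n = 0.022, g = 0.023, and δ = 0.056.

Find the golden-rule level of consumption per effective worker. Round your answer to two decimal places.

At the golden rule, f'(k) = n + g + δ, so α·k^(α−1) = n + g + δ and k_gold = (α/(n + g + δ))^(1/(1−α)).
k_gold = (0.25/0.101)^(1/0.75) = 2.4752^1.3333 ≈ 3.3481
c_gold = f(k_gold) − (n + g + δ)·k_gold = 1.3527 − 0.101×3.3481 ≈ 1.0145

c_gold ≈ 1.01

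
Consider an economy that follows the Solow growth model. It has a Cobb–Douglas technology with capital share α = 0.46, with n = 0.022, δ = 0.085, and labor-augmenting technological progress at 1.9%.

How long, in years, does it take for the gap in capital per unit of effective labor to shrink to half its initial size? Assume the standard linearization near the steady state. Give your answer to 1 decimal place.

Near the steady state the convergence rate is λ = (1 − α)(n + g + δ).
λ = (1 − 0.46) × 0.126 = 0.54 × 0.126 = 0.06804
Half-life = ln 2 / λ = 0.6931 / 0.06804 ≈ 10.19 years

half-life ≈ 10.2 years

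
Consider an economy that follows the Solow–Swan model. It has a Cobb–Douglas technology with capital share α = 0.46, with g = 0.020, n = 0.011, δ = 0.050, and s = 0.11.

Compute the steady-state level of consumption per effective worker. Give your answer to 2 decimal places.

At the steady state, Δk = 0, so s·k^α = (n + g + δ)·k.
Dividing both sides by k: k^(1−α) = s / (n + g + δ).
k^0.54 = 0.11 / (0.011 + 0.020 + 0.050) = 0.11 / 0.081 = 1.3580
k* = 1.3580^(1/0.54) ≈ 1.7624
y* = (k*)^α = 1.7624^0.46 ≈ 1.2978
c* = (1 − s)·y* = (1 − 0.11) × 1.2978 ≈ 1.1550

c* ≈ 1.16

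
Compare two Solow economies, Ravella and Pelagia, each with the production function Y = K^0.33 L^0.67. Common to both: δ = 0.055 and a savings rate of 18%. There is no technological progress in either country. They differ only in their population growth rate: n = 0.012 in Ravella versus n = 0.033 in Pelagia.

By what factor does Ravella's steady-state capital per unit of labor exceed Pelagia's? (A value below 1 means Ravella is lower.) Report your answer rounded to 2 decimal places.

Steady-state k* = [s/(n + δ)]^(1/(1−α)), so the ratio is [ (s_R/(n + δ)_R) / (s_P/(n + δ)_P) ]^1.4925.
s_R/(n + δ)_R = 0.18/0.067 = 2.6866; s_P/(n + δ)_P = 0.18/0.088 = 2.0455.
Ratio = (2.6866/2.0455)^1.4925 = 1.3134^1.4925 ≈ 1.5021

k*_R / k*_P ≈ 1.50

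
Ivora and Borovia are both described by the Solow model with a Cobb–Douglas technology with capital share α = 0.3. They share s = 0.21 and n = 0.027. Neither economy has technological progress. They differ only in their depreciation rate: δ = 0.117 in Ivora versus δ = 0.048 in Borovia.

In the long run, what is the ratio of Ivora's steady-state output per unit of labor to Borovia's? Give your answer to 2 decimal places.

Steady-state y* = [s/(n + δ)]^(α/(1−α)), so the ratio is [ (s_I/(n + δ)_I) / (s_B/(n + δ)_B) ]^0.4286.
s_I/(n + δ)_I = 0.21/0.144 = 1.4583; s_B/(n + δ)_B = 0.21/0.075 = 2.8000.
Ratio = (1.4583/2.8000)^0.4286 = 0.5208^0.4286 ≈ 0.7561

y*_I / y*_B ≈ 0.76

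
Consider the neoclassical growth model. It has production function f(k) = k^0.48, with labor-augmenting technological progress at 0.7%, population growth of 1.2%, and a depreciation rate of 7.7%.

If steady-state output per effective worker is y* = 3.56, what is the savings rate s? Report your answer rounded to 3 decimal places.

In steady state, investment equals break-even investment: s·k^α = (n + g + δ)·k.
Since y* = [s/(n + g + δ)]^(α/(1−α)), we have s/(n + g + δ) = (y*)^((1−α)/α) = 3.56^1.0833 = 3.9572.
Therefore s = 3.9572 × (n + g + δ) = 3.9572 × 0.096 = 0.3799.

s ≈ 0.380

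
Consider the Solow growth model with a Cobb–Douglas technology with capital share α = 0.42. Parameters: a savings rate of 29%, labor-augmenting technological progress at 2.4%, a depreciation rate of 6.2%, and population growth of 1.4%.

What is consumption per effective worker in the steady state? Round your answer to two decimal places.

Steady state requires s·f(k) = (n + g + δ)·k, i.e. s·k^α = (n + g + δ)·k.
Dividing both sides by k: k^(1−α) = s / (n + g + δ).
k^0.58 = 0.29 / (0.014 + 0.024 + 0.062) = 0.29 / 0.100 = 2.9000
k* = 2.9000^(1/0.58) ≈ 6.2696
y* = (k*)^α = 6.2696^0.42 ≈ 2.1619
c* = (1 − s)·y* = (1 − 0.29) × 2.1619 ≈ 1.5349

c* ≈ 1.53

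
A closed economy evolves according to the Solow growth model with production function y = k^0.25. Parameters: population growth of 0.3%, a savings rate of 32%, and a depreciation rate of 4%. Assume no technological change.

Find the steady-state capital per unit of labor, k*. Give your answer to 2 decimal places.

At the steady state, Δk = 0, so s·k^α = (n + δ)·k.
Rearranging, k^(1−α) = s / (n + δ).
k^0.75 = 0.32 / (0.003 + 0.040) = 0.32 / 0.043 = 7.4419
k* = 7.4419^(1/0.75) ≈ 14.5293

k* = 14.53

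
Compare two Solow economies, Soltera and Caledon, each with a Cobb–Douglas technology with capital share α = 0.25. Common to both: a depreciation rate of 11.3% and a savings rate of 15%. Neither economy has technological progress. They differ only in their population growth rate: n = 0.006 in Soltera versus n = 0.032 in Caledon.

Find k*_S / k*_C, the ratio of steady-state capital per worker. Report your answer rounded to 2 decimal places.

ratio ≈ 1.30

Steady-state k* = [s/(n + δ)]^(1/(1−α)), so the ratio is [ (s_S/(n + δ)_S) / (s_C/(n + δ)_C) ]^1.3333.
s_S/(n + δ)_S = 0.15/0.119 = 1.2605; s_C/(n + δ)_C = 0.15/0.145 = 1.0345.
Ratio = (1.2605/1.0345)^1.3333 = 1.2185^1.3333 ≈ 1.3015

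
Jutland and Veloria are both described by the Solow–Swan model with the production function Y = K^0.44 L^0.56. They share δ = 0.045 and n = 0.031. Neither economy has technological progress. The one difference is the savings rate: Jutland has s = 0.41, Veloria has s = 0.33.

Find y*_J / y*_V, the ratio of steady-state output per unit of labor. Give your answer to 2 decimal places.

Steady-state y* = [s/(n + δ)]^(α/(1−α)), so the ratio is [ (s_J/(n + δ)_J) / (s_V/(n + δ)_V) ]^0.7857.
s_J/(n + δ)_J = 0.41/0.076 = 5.3947; s_V/(n + δ)_V = 0.33/0.076 = 4.3421.
Ratio = (5.3947/4.3421)^0.7857 = 1.2424^0.7857 ≈ 1.1859

y*_J / y*_V ≈ 1.19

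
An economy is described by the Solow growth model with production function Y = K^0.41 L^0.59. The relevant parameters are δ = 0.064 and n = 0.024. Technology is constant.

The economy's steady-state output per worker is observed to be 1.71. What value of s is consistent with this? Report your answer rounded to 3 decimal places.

In steady state, investment equals break-even investment: s·k^α = (n + δ)·k.
Since y* = [s/(n + δ)]^(α/(1−α)), we have s/(n + δ) = (y*)^((1−α)/α) = 1.71^1.439 = 2.1641.
Therefore s = 2.1641 × (n + δ) = 2.1641 × 0.088 = 0.1904.

s ≈ 0.190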